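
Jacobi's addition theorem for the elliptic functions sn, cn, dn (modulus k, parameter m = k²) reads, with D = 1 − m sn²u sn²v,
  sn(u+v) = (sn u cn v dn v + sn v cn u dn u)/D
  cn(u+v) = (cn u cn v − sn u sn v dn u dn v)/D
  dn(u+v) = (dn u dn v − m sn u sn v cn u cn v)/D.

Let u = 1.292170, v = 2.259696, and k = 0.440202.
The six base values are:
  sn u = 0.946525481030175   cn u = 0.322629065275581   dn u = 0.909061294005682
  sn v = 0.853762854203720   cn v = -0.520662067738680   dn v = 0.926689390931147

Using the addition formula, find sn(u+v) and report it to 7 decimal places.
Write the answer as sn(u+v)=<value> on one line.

m = k² = 0.193777800804
D = 1 − m·sn²u·sn²v = 0.8734555351586484
sn(u+v) = (sn u·cn v·dn v + sn v·cn u·dn u)/D = -0.2062912238387378/0.8734555351586484 = -0.2361782775825772

sn(u+v)=-0.2361783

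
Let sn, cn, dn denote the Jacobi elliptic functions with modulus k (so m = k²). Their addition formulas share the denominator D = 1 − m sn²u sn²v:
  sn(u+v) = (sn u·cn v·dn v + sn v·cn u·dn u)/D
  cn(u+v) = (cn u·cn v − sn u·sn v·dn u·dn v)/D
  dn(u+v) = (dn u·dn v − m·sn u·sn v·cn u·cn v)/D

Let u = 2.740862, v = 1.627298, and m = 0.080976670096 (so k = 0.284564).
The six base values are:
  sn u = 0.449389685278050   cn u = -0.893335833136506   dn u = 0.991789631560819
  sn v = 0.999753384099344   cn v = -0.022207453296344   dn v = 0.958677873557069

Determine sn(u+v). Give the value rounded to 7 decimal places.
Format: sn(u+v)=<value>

sn(u+v)=-0.9102280

m = k² = 0.080976670096
D = 1 − m·sn²u·sn²v = 0.983654738257746
sn(u+v) = (sn u·cn v·dn v + sn v·cn u·dn u)/D = -0.8953501286901653/0.983654738257746 = -0.910228044319711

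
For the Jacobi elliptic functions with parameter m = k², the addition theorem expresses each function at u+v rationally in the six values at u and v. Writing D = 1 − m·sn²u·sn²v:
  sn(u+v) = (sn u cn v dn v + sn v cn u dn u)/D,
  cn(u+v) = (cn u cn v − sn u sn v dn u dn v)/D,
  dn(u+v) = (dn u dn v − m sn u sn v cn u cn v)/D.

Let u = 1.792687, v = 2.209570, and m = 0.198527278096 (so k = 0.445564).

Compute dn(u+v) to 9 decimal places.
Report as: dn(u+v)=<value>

dn(u+v)=0.960470014

sn u = 0.9928254043325724, cn u = -0.1195730593062843, dn u = 0.8968339916874742
sn v = 0.8786700952192295, cn v = -0.477429433285622, dn v = 0.9201765070354942
m = k² = 0.198527278096
D = 1 − m·sn²u·sn²v = 0.8489162893993209
dn(u+v) = (dn u·dn v − m·sn u·sn v·cn u·cn v)/D = 0.8153586401692108/0.8489162893993209 = 0.9604700137703154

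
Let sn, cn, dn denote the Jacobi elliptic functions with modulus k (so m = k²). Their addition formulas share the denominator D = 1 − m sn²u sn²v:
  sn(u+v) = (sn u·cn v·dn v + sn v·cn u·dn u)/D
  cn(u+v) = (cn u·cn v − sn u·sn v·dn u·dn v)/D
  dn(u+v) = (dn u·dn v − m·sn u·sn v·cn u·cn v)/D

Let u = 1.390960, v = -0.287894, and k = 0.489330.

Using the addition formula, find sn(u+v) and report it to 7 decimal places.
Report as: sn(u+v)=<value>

sn u = 0.9681736155818203, cn u = 0.2502795438928753, dn u = 0.8806559361636996
sn v = -0.2830361944301087, cn v = 0.9591092287338923, dn v = 0.9903626992237336
m = k² = 0.2394438489
D = 1 − m·sn²u·sn²v = 0.9820198163287114
sn(u+v) = (sn u·cn v·dn v + sn v·cn u·dn u)/D = 0.8572511494037894/0.9820198163287114 = 0.8729468949095441

sn(u+v)=0.8729469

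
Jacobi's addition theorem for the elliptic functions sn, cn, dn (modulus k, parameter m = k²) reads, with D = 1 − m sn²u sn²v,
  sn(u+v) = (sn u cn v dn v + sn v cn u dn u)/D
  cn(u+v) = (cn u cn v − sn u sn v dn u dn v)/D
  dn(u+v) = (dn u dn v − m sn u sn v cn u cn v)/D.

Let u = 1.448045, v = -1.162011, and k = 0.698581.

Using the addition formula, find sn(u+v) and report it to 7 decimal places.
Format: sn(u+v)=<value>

sn u = 0.9591187081979477, cn u = 0.2830040699083672, dn u = 0.7423411460242029
sn v = -0.8747934304619306, cn v = 0.4844960825648102, dn v = 0.7915425409450391
m = k² = 0.488015413561
D = 1 − m·sn²u·sn²v = 0.6564505248694704
sn(u+v) = (sn u·cn v·dn v + sn v·cn u·dn u)/D = 0.1840398424973549/0.6564505248694704 = 0.2803559987006632

sn(u+v)=0.2803560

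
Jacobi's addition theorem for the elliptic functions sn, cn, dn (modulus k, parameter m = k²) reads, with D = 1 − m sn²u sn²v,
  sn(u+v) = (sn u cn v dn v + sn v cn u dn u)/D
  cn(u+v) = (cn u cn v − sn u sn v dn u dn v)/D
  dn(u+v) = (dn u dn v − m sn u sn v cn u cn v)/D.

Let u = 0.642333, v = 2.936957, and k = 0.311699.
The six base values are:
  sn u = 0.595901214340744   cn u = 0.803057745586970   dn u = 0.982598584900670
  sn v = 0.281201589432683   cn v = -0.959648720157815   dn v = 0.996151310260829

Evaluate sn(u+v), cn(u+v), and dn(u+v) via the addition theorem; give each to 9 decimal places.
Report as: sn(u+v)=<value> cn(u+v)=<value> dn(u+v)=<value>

m = k² = 0.097156266601
D = 1 − m·sn²u·sn²v = 0.9972719338237661
sn(u+v) = (sn u·cn v·dn v + sn v·cn u·dn u)/D = -0.3477634344735296/0.9972719338237661 = -0.3487147513919558
cn(u+v) = (cn u·cn v − sn u·sn v·dn u·dn v)/D = -0.934672083479425/0.9972719338237661 = -0.9372289059571554
dn(u+v) = (dn u·dn v − m·sn u·sn v·cn u·cn v)/D = 0.9913633485186064/0.9972719338237661 = 0.9940752515890978

sn(u+v)=-0.348714751 cn(u+v)=-0.937228906 dn(u+v)=0.994075252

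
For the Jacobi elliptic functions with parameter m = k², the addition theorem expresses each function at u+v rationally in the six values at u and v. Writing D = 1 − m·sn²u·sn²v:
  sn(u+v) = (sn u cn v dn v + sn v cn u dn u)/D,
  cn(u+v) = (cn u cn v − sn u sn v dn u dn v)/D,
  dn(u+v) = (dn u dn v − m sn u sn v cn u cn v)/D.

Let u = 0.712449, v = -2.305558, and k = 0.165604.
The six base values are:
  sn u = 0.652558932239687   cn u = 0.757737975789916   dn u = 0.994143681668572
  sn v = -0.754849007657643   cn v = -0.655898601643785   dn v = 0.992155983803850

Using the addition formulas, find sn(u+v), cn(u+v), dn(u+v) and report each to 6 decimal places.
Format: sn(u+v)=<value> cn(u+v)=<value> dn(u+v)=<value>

sn(u+v)=-0.999937 cn(u+v)=-0.011216 dn(u+v)=0.986194

m = k² = 0.027424684816
D = 1 − m·sn²u·sn²v = 0.993345716505435
sn(u+v) = (sn u·cn v·dn v + sn v·cn u·dn u)/D = -0.9932832294872706/0.993345716505435 = -0.9999370943900737
cn(u+v) = (cn u·cn v − sn u·sn v·dn u·dn v)/D = -0.01114174667788968/0.993345716505435 = -0.01121638367464457
dn(u+v) = (dn u·dn v − m·sn u·sn v·cn u·cn v)/D = 0.9796316660089438/0.993345716505435 = 0.9861940810046104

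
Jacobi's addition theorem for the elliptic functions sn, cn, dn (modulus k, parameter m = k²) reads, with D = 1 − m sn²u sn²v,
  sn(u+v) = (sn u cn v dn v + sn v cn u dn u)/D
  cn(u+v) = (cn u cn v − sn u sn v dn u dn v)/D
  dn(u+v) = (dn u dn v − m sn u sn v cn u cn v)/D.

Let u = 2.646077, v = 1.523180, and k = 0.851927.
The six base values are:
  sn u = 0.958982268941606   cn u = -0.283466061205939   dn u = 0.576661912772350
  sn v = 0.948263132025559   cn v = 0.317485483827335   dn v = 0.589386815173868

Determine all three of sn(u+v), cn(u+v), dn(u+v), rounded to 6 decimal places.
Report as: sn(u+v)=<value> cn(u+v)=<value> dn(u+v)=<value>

m = k² = 0.725779613329
D = 1 − m·sn²u·sn²v = 0.3998170535787653
sn(u+v) = (sn u·cn v·dn v + sn v·cn u·dn u)/D = 0.02443948674421115/0.3998170535787653 = 0.0611266741262113
cn(u+v) = (cn u·cn v − sn u·sn v·dn u·dn v)/D = -0.3990694022599137/0.3998170535787653 = -0.9981300164358689
dn(u+v) = (dn u·dn v − m·sn u·sn v·cn u·cn v)/D = 0.399274562809713/0.3998170535787653 = 0.9986431525013842

sn(u+v)=0.061127 cn(u+v)=-0.998130 dn(u+v)=0.998643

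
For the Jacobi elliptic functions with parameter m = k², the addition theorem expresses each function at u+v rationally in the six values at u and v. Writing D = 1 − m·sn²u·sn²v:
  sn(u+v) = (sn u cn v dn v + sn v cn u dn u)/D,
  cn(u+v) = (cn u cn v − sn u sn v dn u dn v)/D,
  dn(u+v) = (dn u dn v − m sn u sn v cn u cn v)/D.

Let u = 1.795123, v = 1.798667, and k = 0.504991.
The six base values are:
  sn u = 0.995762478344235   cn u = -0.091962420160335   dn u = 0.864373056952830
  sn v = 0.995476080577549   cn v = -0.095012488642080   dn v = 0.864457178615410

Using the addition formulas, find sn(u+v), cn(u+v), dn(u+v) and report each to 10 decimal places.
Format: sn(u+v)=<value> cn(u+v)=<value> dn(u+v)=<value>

sn(u+v)=-0.2147202865 cn(u+v)=-0.9766755851 dn(u+v)=0.9941038890

m = k² = 0.255015910081
D = 1 − m·sn²u·sn²v = 0.7494234360665763
sn(u+v) = (sn u·cn v·dn v + sn v·cn u·dn u)/D = -0.1609164149111778/0.7494234360665763 = -0.2147202865122068
cn(u+v) = (cn u·cn v − sn u·sn v·dn u·dn v)/D = -0.7319435729193662/0.7494234360665763 = -0.9766755851151987
dn(u+v) = (dn u·dn v − m·sn u·sn v·cn u·cn v)/D = 0.7450047522927739/0.7494234360665763 = 0.994103888988321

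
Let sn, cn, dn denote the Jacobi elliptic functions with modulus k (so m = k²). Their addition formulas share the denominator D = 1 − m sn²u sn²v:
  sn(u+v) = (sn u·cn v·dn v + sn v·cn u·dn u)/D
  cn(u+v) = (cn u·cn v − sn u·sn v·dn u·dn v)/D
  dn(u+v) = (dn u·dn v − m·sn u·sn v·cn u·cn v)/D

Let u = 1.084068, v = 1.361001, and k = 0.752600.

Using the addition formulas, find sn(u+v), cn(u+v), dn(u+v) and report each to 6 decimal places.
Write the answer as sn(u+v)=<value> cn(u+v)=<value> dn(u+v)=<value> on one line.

sn u = 0.8358562708690536, cn u = 0.5489483531707508, dn u = 0.7773523560543672
sn v = 0.9304887791645756, cn v = 0.3663203950762469, dn v = 0.7138625364927351
m = k² = 0.56640676
D = 1 − m·sn²u·sn²v = 0.6573790470782672
sn(u+v) = (sn u·cn v·dn v + sn v·cn u·dn u)/D = 0.615642456148738/0.6573790470782672 = 0.9365106157322351
cn(u+v) = (cn u·cn v − sn u·sn v·dn u·dn v)/D = -0.2305028800789262/0.6573790470782672 = -0.350639225730422
dn(u+v) = (dn u·dn v − m·sn u·sn v·cn u·cn v)/D = 0.4663369966025078/0.6573790470782672 = 0.7093882877392439

sn(u+v)=0.936511 cn(u+v)=-0.350639 dn(u+v)=0.709388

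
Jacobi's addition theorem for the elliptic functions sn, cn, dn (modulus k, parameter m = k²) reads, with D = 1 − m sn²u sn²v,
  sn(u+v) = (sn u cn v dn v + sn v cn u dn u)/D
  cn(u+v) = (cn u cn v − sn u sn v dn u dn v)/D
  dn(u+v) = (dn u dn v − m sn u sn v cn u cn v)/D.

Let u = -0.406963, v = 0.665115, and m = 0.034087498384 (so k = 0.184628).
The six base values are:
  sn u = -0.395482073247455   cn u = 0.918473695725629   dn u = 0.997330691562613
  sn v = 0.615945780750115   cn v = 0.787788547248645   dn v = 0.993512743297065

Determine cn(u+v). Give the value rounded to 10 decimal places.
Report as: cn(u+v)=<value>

m = k² = 0.034087498384
D = 1 − m·sn²u·sn²v = 0.9979772896158411
cn(u+v) = (cn u·cn v − sn u·sn v·dn u·dn v)/D = 0.9649322928446209/0.9979772896158411 = 0.9668880272977551

cn(u+v)=0.9668880273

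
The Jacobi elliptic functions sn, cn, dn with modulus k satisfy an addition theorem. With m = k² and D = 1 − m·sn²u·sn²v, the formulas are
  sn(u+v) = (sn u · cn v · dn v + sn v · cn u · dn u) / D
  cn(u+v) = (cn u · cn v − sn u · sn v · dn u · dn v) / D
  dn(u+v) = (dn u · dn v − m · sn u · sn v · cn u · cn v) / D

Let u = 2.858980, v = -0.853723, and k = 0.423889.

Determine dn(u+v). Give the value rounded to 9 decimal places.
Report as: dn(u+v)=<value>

dn(u+v)=0.915676562

sn u = 0.4237785446634976, cn u = -0.9057658334707089, dn u = 0.9837333195305388
sn v = -0.7430866462501749, cn v = 0.6691952152882351, dn v = 0.9490962326939831
m = k² = 0.179681884321
D = 1 − m·sn²u·sn²v = 0.9821819104450884
dn(u+v) = (dn u·dn v − m·sn u·sn v·cn u·cn v)/D = 0.8993609552614185/0.9821819104450884 = 0.9156765622509393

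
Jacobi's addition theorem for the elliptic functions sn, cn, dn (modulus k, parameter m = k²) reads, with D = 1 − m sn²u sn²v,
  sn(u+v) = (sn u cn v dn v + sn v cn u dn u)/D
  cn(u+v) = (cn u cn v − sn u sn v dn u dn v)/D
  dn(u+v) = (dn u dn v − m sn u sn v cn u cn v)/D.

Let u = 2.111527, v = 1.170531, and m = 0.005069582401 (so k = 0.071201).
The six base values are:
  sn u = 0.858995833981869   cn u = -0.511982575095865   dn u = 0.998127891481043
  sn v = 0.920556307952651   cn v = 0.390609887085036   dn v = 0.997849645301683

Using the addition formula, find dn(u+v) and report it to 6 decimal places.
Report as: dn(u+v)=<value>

dn(u+v)=0.999953

m = k² = 0.005069582401
D = 1 − m·sn²u·sn²v = 0.9968300309780861
dn(u+v) = (dn u·dn v − m·sn u·sn v·cn u·cn v)/D = 0.9967832627219103/0.9968300309780861 = 0.9999530830184461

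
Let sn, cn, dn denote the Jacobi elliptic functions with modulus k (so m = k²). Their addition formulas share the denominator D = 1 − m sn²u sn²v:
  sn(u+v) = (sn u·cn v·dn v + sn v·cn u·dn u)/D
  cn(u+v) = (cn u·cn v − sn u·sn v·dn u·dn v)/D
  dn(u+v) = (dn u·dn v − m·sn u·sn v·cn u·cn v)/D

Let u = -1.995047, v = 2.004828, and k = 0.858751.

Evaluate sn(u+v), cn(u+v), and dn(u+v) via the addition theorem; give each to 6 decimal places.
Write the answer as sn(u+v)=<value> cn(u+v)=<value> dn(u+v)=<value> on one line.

sn(u+v)=0.009781 cn(u+v)=0.999952 dn(u+v)=0.999965

sn u = -0.9974316672806254, cn u = 0.07162450073677119, dn u = 0.5160716096509262
sn v = 0.9977803337071365, cn v = 0.0665913332744987, dn v = 0.5155743273313628
m = k² = 0.737453280001
D = 1 − m·sn²u·sn²v = 0.2695832971091662
sn(u+v) = (sn u·cn v·dn v + sn v·cn u·dn u)/D = 0.002636721184031697/0.2695832971091662 = 0.009780729044811602
cn(u+v) = (cn u·cn v − sn u·sn v·dn u·dn v)/D = 0.2695704022730364/0.2695832971091662 = 0.9999521675257032
dn(u+v) = (dn u·dn v − m·sn u·sn v·cn u·cn v)/D = 0.2695737878296797/0.2695832971091662 = 0.9999647260064384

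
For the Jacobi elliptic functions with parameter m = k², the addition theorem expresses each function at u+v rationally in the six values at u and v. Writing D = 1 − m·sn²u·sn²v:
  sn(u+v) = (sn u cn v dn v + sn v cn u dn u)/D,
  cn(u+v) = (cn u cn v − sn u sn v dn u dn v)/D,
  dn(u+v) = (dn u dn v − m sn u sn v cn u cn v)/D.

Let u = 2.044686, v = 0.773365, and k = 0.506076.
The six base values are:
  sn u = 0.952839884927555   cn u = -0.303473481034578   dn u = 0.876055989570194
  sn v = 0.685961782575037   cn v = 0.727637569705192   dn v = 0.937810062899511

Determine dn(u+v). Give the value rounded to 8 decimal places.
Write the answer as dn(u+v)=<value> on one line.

m = k² = 0.256112917776
D = 1 − m·sn²u·sn²v = 0.8905864320817624
dn(u+v) = (dn u·dn v − m·sn u·sn v·cn u·cn v)/D = 0.8585388232990985/0.8905864320817624 = 0.9640151616640374

dn(u+v)=0.96401516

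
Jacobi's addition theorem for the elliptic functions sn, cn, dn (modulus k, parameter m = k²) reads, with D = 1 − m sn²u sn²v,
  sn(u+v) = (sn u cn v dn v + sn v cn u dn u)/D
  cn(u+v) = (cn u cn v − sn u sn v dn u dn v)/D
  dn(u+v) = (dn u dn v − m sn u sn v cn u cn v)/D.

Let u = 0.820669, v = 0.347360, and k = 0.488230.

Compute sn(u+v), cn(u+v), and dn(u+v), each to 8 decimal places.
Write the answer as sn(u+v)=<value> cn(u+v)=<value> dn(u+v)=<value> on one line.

sn u = 0.7184421462403974, cn u = 0.6955867181778929, dn u = 0.9364635115261434
sn v = 0.3388899103281352, cn v = 0.9408260352890902, dn v = 0.9862171358068343
m = k² = 0.2383685329
D = 1 − m·sn²u·sn²v = 0.9858697513403554
sn(u+v) = (sn u·cn v·dn v + sn v·cn u·dn u)/D = 0.8873628717365071/0.9858697513403554 = 0.9000812435213458
cn(u+v) = (cn u·cn v − sn u·sn v·dn u·dn v)/D = 0.4295652458840606/0.9858697513403554 = 0.43572210761111
dn(u+v) = (dn u·dn v − m·sn u·sn v·cn u·cn v)/D = 0.8855759238599263/0.9858697513403554 = 0.8982686837241197

sn(u+v)=0.90008124 cn(u+v)=0.43572211 dn(u+v)=0.89826868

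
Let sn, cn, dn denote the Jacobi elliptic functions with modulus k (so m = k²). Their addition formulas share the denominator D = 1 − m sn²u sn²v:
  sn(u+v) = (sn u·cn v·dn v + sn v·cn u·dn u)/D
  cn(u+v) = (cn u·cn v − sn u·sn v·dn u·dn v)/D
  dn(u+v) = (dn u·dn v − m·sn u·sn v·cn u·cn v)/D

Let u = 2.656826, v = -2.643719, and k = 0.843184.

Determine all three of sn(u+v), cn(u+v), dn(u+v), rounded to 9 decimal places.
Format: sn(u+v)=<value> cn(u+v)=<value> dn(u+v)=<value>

sn u = 0.9507508093376251, cn u = -0.3099562848916777, dn u = 0.5977831201972928
sn v = -0.9531447485080362, cn v = -0.302514608558913, dn v = 0.595066585744389
m = k² = 0.710959257856
D = 1 − m·sn²u·sn²v = 0.4161573191486901
sn(u+v) = (sn u·cn v·dn v + sn v·cn u·dn u)/D = 0.005454306785517442/0.4161573191486901 = 0.01310635794337347
cn(u+v) = (cn u·cn v − sn u·sn v·dn u·dn v)/D = 0.4161215745650713/0.4161573191486901 = 0.9999141080020124
dn(u+v) = (dn u·dn v − m·sn u·sn v·cn u·cn v)/D = 0.4161319065215219/0.4161573191486901 = 0.9999389350469187

sn(u+v)=0.013106358 cn(u+v)=0.999914108 dn(u+v)=0.999938935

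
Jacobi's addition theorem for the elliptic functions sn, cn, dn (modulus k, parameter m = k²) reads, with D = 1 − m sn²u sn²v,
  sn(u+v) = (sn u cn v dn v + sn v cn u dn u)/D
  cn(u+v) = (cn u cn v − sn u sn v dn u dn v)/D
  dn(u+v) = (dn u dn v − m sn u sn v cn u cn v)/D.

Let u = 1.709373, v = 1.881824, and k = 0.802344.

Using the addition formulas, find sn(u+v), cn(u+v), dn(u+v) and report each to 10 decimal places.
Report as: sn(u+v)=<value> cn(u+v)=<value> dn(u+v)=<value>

sn u = 0.9847342769965896, cn u = 0.1740643665659456, dn u = 0.6129835900250505
sn v = 0.9975112036036469, cn v = 0.0705081462329258, dn v = 0.5995368819936719
m = k² = 0.643755894336
D = 1 − m·sn²u·sn²v = 0.378852282829051
sn(u+v) = (sn u·cn v·dn v + sn v·cn u·dn u)/D = 0.1480599671514837/0.378852282829051 = 0.3908118648404518
cn(u+v) = (cn u·cn v − sn u·sn v·dn u·dn v)/D = -0.3487223800272716/0.378852282829051 = -0.9204705787258648
dn(u+v) = (dn u·dn v − m·sn u·sn v·cn u·cn v)/D = 0.3597454571428552/0.378852282829051 = 0.9495665552190499

sn(u+v)=0.3908118648 cn(u+v)=-0.9204705787 dn(u+v)=0.9495665552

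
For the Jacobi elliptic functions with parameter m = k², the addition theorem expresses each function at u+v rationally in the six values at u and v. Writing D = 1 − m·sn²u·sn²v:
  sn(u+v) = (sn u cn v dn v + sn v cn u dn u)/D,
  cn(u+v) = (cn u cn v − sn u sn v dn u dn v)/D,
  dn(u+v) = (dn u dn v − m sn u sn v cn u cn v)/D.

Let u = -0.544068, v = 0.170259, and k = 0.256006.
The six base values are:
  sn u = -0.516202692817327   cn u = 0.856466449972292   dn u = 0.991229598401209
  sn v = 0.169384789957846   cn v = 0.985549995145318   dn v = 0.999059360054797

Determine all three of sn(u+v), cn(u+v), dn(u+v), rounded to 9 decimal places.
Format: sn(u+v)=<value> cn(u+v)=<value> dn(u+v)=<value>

sn(u+v)=-0.364647681 cn(u+v)=0.931145568 dn(u+v)=0.995633168

m = k² = 0.065539072036
D = 1 − m·sn²u·sn²v = 0.9994989401093474
sn(u+v) = (sn u·cn v·dn v + sn v·cn u·dn u)/D = -0.3644649702687682/0.9994989401093474 = -0.3646476805957342
cn(u+v) = (cn u·cn v − sn u·sn v·dn u·dn v)/D = 0.9306790084270165/0.9994989401093474 = 0.9311455681235622
dn(u+v) = (dn u·dn v − m·sn u·sn v·cn u·cn v)/D = 0.9951342961398413/0.9994989401093474 = 0.9956331679861225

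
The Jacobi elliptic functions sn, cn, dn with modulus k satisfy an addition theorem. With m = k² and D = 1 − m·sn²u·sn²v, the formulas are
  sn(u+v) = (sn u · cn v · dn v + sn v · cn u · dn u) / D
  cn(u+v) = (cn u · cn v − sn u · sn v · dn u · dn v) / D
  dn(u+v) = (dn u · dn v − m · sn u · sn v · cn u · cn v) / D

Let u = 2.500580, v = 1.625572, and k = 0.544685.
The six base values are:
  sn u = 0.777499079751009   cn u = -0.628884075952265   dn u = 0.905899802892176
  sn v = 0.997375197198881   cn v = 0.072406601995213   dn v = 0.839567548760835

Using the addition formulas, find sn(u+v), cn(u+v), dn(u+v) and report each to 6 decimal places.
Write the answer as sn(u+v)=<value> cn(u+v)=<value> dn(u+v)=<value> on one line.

sn(u+v)=-0.634067 cn(u+v)=-0.773278 dn(u+v)=0.938468

m = k² = 0.296681749225
D = 1 − m·sn²u·sn²v = 0.8215947106517384
sn(u+v) = (sn u·cn v·dn v + sn v·cn u·dn u)/D = -0.5209462441579644/0.8215947106517384 = -0.6340671834957633
cn(u+v) = (cn u·cn v − sn u·sn v·dn u·dn v)/D = -0.6353210836015316/0.8215947106517384 = -0.773277962193253
dn(u+v) = (dn u·dn v − m·sn u·sn v·cn u·cn v)/D = 0.7710401385345011/0.8215947106517384 = 0.9384677488038666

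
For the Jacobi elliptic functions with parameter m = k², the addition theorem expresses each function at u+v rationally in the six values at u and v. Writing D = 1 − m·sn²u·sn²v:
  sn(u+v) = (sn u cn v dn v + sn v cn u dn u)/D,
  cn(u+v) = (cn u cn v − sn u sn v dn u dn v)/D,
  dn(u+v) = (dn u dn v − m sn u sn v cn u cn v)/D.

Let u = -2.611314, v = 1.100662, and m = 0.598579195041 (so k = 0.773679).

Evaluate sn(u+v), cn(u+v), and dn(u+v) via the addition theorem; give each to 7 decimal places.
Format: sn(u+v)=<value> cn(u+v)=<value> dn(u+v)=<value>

sn(u+v)=-0.9604026 cn(u+v)=0.2786159 dn(u+v)=0.6692433

sn u = -0.9054989614095895, cn u = -0.4243484781239997, dn u = 0.7135880722269358
sn v = 0.8398593375811668, cn v = 0.5428041019352411, dn v = 0.7601210167462336
m = k² = 0.598579195041
D = 1 − m·sn²u·sn²v = 0.6538130909905357
sn(u+v) = (sn u·cn v·dn v + sn v·cn u·dn u)/D = -0.627923795659495/0.6538130909905357 = -0.9604026048303528
cn(u+v) = (cn u·cn v − sn u·sn v·dn u·dn v)/D = 0.1821627426099293/0.6538130909905357 = 0.2786159303325515
dn(u+v) = (dn u·dn v − m·sn u·sn v·cn u·cn v)/D = 0.4375600402453738/0.6538130909905357 = 0.6692433147560021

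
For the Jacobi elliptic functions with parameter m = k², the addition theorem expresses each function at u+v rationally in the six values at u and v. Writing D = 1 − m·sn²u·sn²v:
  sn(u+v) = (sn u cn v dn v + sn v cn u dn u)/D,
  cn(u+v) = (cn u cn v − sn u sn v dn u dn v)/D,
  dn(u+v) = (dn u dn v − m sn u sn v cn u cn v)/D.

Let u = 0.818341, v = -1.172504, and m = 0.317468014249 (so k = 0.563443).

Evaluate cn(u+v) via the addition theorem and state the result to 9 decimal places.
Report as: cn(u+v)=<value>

sn u = 0.7125463906237448, cn u = 0.7016250004162293, dn u = 0.9158681078434964
sn v = -0.8947619101107699, cn v = 0.4465435300336649, dn v = 0.863617661175668
m = k² = 0.317468014249
D = 1 − m·sn²u·sn²v = 0.8709549826137076
cn(u+v) = (cn u·cn v − sn u·sn v·dn u·dn v)/D = 0.8175899825426596/0.8709549826137076 = 0.9387281763853037

cn(u+v)=0.938728176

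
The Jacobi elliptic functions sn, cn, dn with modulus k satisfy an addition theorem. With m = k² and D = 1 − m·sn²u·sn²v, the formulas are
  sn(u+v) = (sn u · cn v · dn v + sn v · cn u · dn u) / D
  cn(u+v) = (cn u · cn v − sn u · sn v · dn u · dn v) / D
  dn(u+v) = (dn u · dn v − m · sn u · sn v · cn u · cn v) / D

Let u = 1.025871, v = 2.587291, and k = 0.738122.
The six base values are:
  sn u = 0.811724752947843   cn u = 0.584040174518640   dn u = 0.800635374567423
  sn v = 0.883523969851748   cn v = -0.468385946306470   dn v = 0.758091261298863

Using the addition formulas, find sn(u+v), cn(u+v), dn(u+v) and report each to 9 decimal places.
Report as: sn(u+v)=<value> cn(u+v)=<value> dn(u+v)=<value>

m = k² = 0.544824086884
D = 1 − m·sn²u·sn²v = 0.7197726294933087
sn(u+v) = (sn u·cn v·dn v + sn v·cn u·dn u)/D = 0.1249120054519378/0.7197726294933087 = 0.1735437002374914
cn(u+v) = (cn u·cn v − sn u·sn v·dn u·dn v)/D = -0.708850921606008/0.7197726294933087 = -0.9848261694877323
dn(u+v) = (dn u·dn v − m·sn u·sn v·cn u·cn v)/D = 0.7138429399937209/0.7197726294933087 = 0.9917617185530352

sn(u+v)=0.173543700 cn(u+v)=-0.984826169 dn(u+v)=0.991761719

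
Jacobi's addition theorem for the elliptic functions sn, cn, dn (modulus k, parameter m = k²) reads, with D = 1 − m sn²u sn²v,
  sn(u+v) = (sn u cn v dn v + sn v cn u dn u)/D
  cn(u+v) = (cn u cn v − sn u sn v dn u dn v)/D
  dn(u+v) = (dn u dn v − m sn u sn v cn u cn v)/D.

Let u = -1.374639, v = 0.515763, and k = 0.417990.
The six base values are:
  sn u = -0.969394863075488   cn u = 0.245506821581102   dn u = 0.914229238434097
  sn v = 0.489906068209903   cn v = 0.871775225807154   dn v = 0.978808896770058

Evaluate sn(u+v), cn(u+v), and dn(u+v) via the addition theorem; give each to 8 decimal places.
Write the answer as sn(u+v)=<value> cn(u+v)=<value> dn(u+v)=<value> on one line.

sn(u+v)=-0.74664898 cn(u+v)=0.66521824 dn(u+v)=0.95005195

m = k² = 0.1747156401
D = 1 − m·sn²u·sn²v = 0.9605943178971723
sn(u+v) = (sn u·cn v·dn v + sn v·cn u·dn u)/D = -0.7172267632685453/0.9605943178971723 = -0.7466489754370185
cn(u+v) = (cn u·cn v − sn u·sn v·dn u·dn v)/D = 0.6390048619749773/0.9605943178971723 = 0.6652182404886764
dn(u+v) = (dn u·dn v − m·sn u·sn v·cn u·cn v)/D = 0.9126145035634173/0.9605943178971723 = 0.9500519486323975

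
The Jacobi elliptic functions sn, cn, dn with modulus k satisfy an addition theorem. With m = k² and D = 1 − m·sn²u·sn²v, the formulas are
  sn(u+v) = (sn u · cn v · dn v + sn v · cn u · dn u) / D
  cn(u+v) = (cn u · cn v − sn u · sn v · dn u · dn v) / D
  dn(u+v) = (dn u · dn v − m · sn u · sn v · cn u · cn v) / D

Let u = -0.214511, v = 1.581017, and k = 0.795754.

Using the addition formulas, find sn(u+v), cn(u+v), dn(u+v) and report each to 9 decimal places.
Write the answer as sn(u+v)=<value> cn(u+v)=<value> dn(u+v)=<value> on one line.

sn u = -0.2118624323594899, cn u = 0.9772994984930262, dn u = 0.9856861997846408
sn v = 0.9688549002971102, cn v = 0.2476291222176355, dn v = 0.6368712654809216
m = k² = 0.633224428516
D = 1 − m·sn²u·sn²v = 0.9733201705414389
sn(u+v) = (sn u·cn v·dn v + sn v·cn u·dn u)/D = 0.8998958496879822/0.9733201705414389 = 0.9245630337521803
cn(u+v) = (cn u·cn v − sn u·sn v·dn u·dn v)/D = 0.3708633361457563/0.9733201705414389 = 0.3810291283077513
dn(u+v) = (dn u·dn v − m·sn u·sn v·cn u·cn v)/D = 0.6592109460220918/0.9733201705414389 = 0.6772806790343056

sn(u+v)=0.924563034 cn(u+v)=0.381029128 dn(u+v)=0.677280679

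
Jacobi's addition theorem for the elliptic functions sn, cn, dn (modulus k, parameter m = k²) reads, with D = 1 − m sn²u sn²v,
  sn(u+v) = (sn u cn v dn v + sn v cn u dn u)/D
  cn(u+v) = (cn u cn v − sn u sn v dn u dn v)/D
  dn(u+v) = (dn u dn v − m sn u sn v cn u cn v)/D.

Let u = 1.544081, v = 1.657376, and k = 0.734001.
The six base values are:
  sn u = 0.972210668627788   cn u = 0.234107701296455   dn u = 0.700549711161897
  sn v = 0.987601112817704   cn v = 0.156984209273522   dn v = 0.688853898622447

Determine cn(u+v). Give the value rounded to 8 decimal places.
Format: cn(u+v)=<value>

cn(u+v)=-0.84756834

m = k² = 0.538757468001
D = 1 − m·sn²u·sn²v = 0.5033193858153351
cn(u+v) = (cn u·cn v − sn u·sn v·dn u·dn v)/D = -0.4265975764915216/0.5033193858153351 = -0.8475683403302048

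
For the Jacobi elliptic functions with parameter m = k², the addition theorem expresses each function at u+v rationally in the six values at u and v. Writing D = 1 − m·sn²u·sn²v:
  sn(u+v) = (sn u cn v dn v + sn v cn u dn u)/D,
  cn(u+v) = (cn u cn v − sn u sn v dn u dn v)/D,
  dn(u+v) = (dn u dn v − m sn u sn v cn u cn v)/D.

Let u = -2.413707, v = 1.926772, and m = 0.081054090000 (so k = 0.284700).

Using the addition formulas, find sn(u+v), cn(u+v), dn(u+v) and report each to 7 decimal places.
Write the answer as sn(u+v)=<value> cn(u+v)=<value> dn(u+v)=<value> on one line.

sn(u+v)=-0.4666053 cn(u+v)=0.8844656 dn(u+v)=0.9911372

sn u = -0.7094080936358707, cn u = -0.7047979545117308, dn u = 0.9793920212899799
sn v = 0.9524300333293791, cn v = -0.3047573323354137, dn v = 0.962535180281338
m = k² = 0.08105409
D = 1 − m·sn²u·sn²v = 0.9629973033128503
sn(u+v) = (sn u·cn v·dn v + sn v·cn u·dn u)/D = -0.449339681596471/0.9629973033128503 = -0.4666053373676929
cn(u+v) = (cn u·cn v − sn u·sn v·dn u·dn v)/D = 0.8517380211840985/0.9629973033128503 = 0.8844656347987645
dn(u+v) = (dn u·dn v − m·sn u·sn v·cn u·cn v)/D = 0.9544624073153238/0.9629973033128503 = 0.9911371548308959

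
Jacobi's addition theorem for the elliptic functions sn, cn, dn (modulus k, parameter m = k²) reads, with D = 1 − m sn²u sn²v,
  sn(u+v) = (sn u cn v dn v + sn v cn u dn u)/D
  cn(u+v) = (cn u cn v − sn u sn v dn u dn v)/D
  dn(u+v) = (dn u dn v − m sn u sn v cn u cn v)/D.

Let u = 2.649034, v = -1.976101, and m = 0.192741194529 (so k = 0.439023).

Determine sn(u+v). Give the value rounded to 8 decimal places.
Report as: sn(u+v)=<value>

sn u = 0.6086707831369731, cn u = -0.793422887088231, dn u = 0.9636354179301062
sn v = -0.9586571981999608, cn v = -0.2845634838474556, dn v = 0.907119776531901
m = k² = 0.192741194529
D = 1 − m·sn²u·sn²v = 0.9343754810859285
sn(u+v) = (sn u·cn v·dn v + sn v·cn u·dn u)/D = 0.5758427980650606/0.9343754810859285 = 0.6162862893146743

sn(u+v)=0.61628629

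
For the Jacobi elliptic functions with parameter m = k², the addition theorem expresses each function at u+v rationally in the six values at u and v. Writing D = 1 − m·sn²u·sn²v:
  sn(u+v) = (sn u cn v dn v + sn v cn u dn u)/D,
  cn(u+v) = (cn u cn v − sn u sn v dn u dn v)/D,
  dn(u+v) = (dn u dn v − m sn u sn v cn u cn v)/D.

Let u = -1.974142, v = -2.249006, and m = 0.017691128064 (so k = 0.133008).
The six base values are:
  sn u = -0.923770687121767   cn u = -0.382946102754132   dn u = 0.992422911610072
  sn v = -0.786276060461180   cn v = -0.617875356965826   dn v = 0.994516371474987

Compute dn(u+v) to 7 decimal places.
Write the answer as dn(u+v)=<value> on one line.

dn(u+v)=0.9932103

m = k² = 0.017691128064
D = 1 − m·sn²u·sn²v = 0.9906667266231243
dn(u+v) = (dn u·dn v − m·sn u·sn v·cn u·cn v)/D = 0.98394041509328/0.9906667266231243 = 0.9932103185167305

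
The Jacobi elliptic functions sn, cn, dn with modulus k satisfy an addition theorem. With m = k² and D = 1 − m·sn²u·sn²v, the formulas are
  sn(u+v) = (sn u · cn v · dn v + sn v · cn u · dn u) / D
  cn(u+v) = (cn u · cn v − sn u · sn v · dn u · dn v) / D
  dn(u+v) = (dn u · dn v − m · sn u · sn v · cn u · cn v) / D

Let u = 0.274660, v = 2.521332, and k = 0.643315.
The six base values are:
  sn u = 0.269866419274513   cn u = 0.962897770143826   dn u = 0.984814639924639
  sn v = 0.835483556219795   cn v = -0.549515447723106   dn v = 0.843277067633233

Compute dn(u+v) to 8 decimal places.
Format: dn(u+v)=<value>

m = k² = 0.413854189225
D = 1 − m·sn²u·sn²v = 0.9789612049832215
dn(u+v) = (dn u·dn v − m·sn u·sn v·cn u·cn v)/D = 0.8798451336515208/0.9789612049832215 = 0.8987538312783299

dn(u+v)=0.89875383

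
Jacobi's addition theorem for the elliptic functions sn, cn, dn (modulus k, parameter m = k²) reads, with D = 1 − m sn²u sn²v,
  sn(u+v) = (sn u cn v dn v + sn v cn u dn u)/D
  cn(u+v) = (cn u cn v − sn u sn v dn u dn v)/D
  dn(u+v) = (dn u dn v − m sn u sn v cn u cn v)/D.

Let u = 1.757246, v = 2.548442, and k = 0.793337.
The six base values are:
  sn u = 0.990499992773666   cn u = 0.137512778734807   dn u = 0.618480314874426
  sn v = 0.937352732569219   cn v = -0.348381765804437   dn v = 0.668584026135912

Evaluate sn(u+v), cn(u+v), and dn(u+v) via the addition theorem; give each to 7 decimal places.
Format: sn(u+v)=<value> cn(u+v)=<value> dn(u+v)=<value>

m = k² = 0.629383595569
D = 1 − m·sn²u·sn²v = 0.4574616126855113
sn(u+v) = (sn u·cn v·dn v + sn v·cn u·dn u)/D = -0.1509888557532683/0.4574616126855113 = -0.3300579798748443
cn(u+v) = (cn u·cn v − sn u·sn v·dn u·dn v)/D = -0.4318257663909688/0.4574616126855113 = -0.9439606612147229
dn(u+v) = (dn u·dn v − m·sn u·sn v·cn u·cn v)/D = 0.4415004755036281/0.4574616126855113 = 0.9651093408948918

sn(u+v)=-0.3300580 cn(u+v)=-0.9439607 dn(u+v)=0.9651093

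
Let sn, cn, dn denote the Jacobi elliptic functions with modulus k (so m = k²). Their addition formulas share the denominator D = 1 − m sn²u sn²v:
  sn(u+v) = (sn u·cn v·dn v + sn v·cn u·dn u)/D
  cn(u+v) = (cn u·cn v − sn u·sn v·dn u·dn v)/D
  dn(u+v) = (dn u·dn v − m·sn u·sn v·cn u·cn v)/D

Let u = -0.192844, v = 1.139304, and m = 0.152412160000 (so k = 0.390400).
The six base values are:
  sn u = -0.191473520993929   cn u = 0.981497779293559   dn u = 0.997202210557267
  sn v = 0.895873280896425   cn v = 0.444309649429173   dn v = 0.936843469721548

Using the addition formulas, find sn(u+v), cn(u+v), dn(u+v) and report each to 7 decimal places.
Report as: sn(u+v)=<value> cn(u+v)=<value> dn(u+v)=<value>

sn(u+v)=0.8007280 cn(u+v)=0.5990282 dn(u+v)=0.9498835

m = k² = 0.15241216
D = 1 − m·sn²u·sn²v = 0.9955153326650621
sn(u+v) = (sn u·cn v·dn v + sn v·cn u·dn u)/D = 0.7971369622602706/0.9955153326650621 = 0.8007279607901979
cn(u+v) = (cn u·cn v − sn u·sn v·dn u·dn v)/D = 0.5963417149333904/0.9955153326650621 = 0.5990281569415342
dn(u+v) = (dn u·dn v − m·sn u·sn v·cn u·cn v)/D = 0.9456235639390246/0.9955153326650621 = 0.9498834753328472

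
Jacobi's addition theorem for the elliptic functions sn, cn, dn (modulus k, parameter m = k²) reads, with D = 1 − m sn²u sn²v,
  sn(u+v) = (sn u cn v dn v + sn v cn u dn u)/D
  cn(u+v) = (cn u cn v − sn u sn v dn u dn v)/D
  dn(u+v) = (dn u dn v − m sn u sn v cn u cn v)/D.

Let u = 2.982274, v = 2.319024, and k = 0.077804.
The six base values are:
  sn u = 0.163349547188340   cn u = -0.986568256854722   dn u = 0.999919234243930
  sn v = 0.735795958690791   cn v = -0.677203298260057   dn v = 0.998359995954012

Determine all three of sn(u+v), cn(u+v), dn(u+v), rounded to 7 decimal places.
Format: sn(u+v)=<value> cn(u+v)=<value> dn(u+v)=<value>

sn(u+v)=-0.8363669 cn(u+v)=0.5481701 dn(u+v)=0.9978805

m = k² = 0.006053462416
D = 1 − m·sn²u·sn²v = 0.9999125510666541
sn(u+v) = (sn u·cn v·dn v + sn v·cn u·dn u)/D = -0.8362937409393509/0.9999125510666541 = -0.8363668803309216
cn(u+v) = (cn u·cn v − sn u·sn v·dn u·dn v)/D = 0.5481221475604595/0.9999125510666541 = 0.5481700844496367
dn(u+v) = (dn u·dn v − m·sn u·sn v·cn u·cn v)/D = 0.9977932629173524/0.9999125510666541 = 0.9978805265050019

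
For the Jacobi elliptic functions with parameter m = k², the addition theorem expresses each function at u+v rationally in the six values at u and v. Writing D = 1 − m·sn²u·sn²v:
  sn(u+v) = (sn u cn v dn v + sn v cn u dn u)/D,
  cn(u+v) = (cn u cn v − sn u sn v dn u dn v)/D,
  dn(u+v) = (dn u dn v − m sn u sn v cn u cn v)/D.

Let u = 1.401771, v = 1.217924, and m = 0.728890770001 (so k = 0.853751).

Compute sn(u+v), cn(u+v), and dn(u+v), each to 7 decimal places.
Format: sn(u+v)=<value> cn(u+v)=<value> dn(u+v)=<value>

sn u = 0.9220993866946502, cn u = 0.386953125142245, dn u = 0.6166425450330497
sn v = 0.8700955485626128, cn v = 0.4928830859052945, dn v = 0.6694635077149923
m = k² = 0.728890770001
D = 1 − m·sn²u·sn²v = 0.5308066904426456
sn(u+v) = (sn u·cn v·dn v + sn v·cn u·dn u)/D = 0.5118776193696965/0.5308066904426456 = 0.9643390495753475
cn(u+v) = (cn u·cn v − sn u·sn v·dn u·dn v)/D = -0.1404885952918835/0.5308066904426456 = -0.2646699783959553
dn(u+v) = (dn u·dn v − m·sn u·sn v·cn u·cn v)/D = 0.3012851351352426/0.5308066904426456 = 0.5675986014494232

sn(u+v)=0.9643390 cn(u+v)=-0.2646700 dn(u+v)=0.5675986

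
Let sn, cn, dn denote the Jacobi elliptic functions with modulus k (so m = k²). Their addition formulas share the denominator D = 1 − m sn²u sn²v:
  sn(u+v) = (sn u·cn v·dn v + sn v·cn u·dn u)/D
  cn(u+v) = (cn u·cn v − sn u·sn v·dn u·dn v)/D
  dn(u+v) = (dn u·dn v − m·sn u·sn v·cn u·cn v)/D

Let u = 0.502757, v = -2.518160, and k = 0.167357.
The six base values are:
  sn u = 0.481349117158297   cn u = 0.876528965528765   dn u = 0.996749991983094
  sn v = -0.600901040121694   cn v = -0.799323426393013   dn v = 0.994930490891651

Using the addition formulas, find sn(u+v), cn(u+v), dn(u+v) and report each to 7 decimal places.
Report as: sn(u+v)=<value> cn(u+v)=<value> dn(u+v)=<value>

sn(u+v)=-0.9099307 cn(u+v)=-0.4147604 dn(u+v)=0.9883369

m = k² = 0.028008365449
D = 1 − m·sn²u·sn²v = 0.9976567747684275
sn(u+v) = (sn u·cn v·dn v + sn v·cn u·dn u)/D = -0.9077984781761262/0.9976567747684275 = -0.9099306506356769
cn(u+v) = (cn u·cn v − sn u·sn v·dn u·dn v)/D = -0.4137885489745339/0.9976567747684275 = -0.4147604260699588
dn(u+v) = (dn u·dn v − m·sn u·sn v·cn u·cn v)/D = 0.9860209937600203/0.9976567747684275 = 0.9883368896972528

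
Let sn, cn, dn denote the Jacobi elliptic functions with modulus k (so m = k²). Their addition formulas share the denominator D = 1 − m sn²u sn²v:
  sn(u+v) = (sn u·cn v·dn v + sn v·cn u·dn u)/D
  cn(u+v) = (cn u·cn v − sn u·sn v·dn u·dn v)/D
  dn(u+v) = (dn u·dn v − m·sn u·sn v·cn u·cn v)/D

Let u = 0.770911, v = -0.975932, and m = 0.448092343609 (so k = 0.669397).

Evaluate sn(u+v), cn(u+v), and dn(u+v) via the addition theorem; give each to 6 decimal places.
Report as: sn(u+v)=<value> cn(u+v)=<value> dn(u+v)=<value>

sn u = 0.6748481270729922, cn u = 0.7379566419418383, dn u = 0.8921489714655552
sn v = -0.7949823289970705, cn v = 0.6066325878012107, dn v = 0.8466445691043993
m = k² = 0.448092343609
D = 1 − m·sn²u·sn²v = 0.8710282574856421
sn(u+v) = (sn u·cn v·dn v + sn v·cn u·dn u)/D = -0.1767868637527637/0.8710282574856421 = -0.2029634081712646
cn(u+v) = (cn u·cn v − sn u·sn v·dn u·dn v)/D = 0.852898956584504/0.8710282574856421 = 0.9791863228944247
dn(u+v) = (dn u·dn v − m·sn u·sn v·cn u·cn v)/D = 0.8629517533565236/0.8710282574856421 = 0.9907276209931092

sn(u+v)=-0.202963 cn(u+v)=0.979186 dn(u+v)=0.990728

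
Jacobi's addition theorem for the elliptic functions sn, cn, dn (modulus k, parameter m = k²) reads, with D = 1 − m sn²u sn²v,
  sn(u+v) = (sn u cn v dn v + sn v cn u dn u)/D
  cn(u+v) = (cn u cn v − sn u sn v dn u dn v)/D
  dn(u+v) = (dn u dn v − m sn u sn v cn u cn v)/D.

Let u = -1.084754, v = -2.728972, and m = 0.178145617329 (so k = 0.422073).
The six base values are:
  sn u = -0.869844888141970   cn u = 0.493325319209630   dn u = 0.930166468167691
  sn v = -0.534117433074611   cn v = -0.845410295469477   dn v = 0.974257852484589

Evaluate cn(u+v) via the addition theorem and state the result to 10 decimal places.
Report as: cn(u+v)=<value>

cn(u+v)=-0.8716085428

m = k² = 0.178145617329
D = 1 − m·sn²u·sn²v = 0.9615468183157728
cn(u+v) = (cn u·cn v − sn u·sn v·dn u·dn v)/D = -0.8380924211523212/0.9615468183157728 = -0.8716085428063794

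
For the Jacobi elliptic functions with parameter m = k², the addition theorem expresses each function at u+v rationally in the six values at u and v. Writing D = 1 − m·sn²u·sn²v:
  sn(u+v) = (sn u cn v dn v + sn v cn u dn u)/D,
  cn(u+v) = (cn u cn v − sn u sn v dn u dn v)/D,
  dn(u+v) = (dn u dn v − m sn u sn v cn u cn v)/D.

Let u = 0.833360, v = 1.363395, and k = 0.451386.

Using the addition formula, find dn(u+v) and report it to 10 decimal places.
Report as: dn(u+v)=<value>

dn(u+v)=0.9165379670

sn u = 0.7286297355930484, cn u = 0.6849078101537494, dn u = 0.9443671014613742
sn v = 0.964615072575819, cn v = 0.2636622114743548, dn v = 0.9002304570273489
m = k² = 0.203749320996
D = 1 − m·sn²u·sn²v = 0.8993490126744829
dn(u+v) = (dn u·dn v − m·sn u·sn v·cn u·cn v)/D = 0.8242875156628686/0.8993490126744829 = 0.916537966958571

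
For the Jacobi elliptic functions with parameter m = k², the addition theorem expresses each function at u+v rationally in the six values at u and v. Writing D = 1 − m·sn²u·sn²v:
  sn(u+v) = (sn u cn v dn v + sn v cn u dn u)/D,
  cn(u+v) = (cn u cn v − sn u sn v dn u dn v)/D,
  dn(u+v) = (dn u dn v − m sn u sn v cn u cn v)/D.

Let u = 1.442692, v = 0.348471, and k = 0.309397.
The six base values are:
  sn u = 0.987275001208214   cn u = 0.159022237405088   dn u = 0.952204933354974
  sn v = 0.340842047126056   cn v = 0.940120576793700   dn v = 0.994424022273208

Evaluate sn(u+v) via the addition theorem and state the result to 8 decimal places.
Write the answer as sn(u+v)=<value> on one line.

sn(u+v)=0.98527306

m = k² = 0.095726503609
D = 1 − m·sn²u·sn²v = 0.9891603612815701
sn(u+v) = (sn u·cn v·dn v + sn v·cn u·dn u)/D = 0.9745930601067122/0.9891603612815701 = 0.9852730641612202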